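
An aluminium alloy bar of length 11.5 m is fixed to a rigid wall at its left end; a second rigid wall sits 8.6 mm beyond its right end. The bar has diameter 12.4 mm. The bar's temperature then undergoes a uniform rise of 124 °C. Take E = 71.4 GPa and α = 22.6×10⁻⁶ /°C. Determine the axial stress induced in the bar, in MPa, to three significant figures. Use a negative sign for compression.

-147 MPa

Free thermal expansion αLΔT = 22.6e-6 · 11500 · 124 = 32.23 mm.
The walls engage after the gap closes; constrained expansion = 32.23 − 8.6 = 23.63 mm.
The walls impose strain ε = −(23.63)/11500 = -2.0546e-03; σ = Eε = 71400 · -2.0546e-03 = -146.7 MPa.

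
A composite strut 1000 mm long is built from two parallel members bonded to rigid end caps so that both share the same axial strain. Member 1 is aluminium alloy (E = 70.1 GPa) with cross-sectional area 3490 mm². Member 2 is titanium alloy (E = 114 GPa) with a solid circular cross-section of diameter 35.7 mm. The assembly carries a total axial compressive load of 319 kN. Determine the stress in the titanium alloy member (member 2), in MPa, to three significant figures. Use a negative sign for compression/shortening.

A_2 = 1001 mm².
Equal strain + equilibrium ⇒ each member carries load in proportion to AE: A₁E₁ = 244600000 N, A₂E₂ = 114100000 N, ΣAE = 358800000 N.
σ₂ = P·E₂/ΣAE = -319000·114000/358800000 = -101.4 MPa.

-101 MPa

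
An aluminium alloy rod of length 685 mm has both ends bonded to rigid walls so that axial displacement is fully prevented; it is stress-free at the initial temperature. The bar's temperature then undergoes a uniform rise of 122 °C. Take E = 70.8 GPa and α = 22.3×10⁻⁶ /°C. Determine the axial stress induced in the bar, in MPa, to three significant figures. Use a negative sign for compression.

-193 MPa

Free thermal expansion αLΔT = 22.3e-6 · 685 · 122 = 1.864 mm.
The walls impose strain ε = −(1.864)/685 = -2.7206e-03; σ = Eε = 70800 · -2.7206e-03 = -192.6 MPa.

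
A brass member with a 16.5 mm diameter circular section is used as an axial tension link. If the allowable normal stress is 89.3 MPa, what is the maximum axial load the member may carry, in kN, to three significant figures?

19.1 kN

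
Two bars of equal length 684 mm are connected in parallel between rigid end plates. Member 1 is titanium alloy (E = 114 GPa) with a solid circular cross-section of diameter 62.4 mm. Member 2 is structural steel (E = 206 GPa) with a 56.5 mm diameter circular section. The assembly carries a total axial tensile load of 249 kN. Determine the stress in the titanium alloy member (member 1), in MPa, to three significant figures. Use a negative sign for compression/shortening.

32.8 MPa

A_1 = 3058 mm².
A_2 = 2507 mm².
Equal strain + equilibrium ⇒ each member carries load in proportion to AE: A₁E₁ = 348600000 N, A₂E₂ = 516500000 N, ΣAE = 865100000 N.
σ₁ = P·E₁/ΣAE = 249000·114000/865100000 = 32.81 MPa.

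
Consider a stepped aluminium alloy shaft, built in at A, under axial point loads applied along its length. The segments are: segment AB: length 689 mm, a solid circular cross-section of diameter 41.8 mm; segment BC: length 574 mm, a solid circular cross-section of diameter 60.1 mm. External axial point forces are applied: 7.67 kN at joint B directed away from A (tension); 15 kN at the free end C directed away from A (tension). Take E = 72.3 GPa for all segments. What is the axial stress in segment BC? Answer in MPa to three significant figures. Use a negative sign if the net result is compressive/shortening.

5.29 MPa

Internal axial forces (sectioning from the free end, tension +): N_BC = 15 kN, N_AB = 22.67 kN.
A_BC = 2837 mm².
σ_BC = N_BC/A_BC = 15000/2837 = 5.288 MPa.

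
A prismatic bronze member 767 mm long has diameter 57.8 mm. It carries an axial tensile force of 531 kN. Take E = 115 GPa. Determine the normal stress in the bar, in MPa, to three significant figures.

202 MPa

A = 2624 mm².
σ = N/A = 531000/2624 = 202.4 MPa.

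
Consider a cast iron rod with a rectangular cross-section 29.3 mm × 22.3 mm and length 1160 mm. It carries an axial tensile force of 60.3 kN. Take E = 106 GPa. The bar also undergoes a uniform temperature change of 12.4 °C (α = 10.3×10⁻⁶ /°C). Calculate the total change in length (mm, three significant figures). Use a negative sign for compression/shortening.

1.16 mm

A = 653.4 mm².
δ_mech = NL/(AE) = 60300·1160/(653.4·106000) = 1.01 mm.
δ_thermal = αLΔT = 10.3e-6·1160·12.4 = 0.1482 mm.
δ = δ_mech + δ_thermal = 1.158 mm.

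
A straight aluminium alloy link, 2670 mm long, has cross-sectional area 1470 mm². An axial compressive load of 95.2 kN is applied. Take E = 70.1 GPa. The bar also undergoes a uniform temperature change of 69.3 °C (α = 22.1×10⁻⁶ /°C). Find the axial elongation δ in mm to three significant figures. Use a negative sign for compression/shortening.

1.62 mm

δ_mech = NL/(AE) = -95200·2670/(1470·70100) = -2.467 mm.
δ_thermal = αLΔT = 22.1e-6·2670·69.3 = 4.089 mm.
δ = δ_mech + δ_thermal = 1.623 mm.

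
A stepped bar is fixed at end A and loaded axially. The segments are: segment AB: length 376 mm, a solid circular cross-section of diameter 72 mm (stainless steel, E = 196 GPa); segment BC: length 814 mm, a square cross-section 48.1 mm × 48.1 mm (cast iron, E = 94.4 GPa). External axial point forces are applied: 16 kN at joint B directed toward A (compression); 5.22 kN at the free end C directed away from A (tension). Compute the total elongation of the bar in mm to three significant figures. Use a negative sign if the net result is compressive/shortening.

Internal axial forces (sectioning from the free end, tension +): N_BC = 5.22 kN, N_AB = -10.78 kN.
A_AB = 4072 mm².
A_BC = 2314 mm².
δ_AB = -10780·376/(4072·196000) = -0.005079 mm
δ_BC = 5220·814/(2314·94400) = 0.01946 mm
δ = Σδ_i = 0.01438 mm.

0.0144 mm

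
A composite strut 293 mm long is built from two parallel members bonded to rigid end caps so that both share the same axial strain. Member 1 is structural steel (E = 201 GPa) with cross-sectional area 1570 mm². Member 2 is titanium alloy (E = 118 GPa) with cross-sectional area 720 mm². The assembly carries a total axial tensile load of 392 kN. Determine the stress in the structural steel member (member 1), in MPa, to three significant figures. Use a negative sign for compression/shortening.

197 MPa

Equal strain + equilibrium ⇒ each member carries load in proportion to AE: A₁E₁ = 315600000 N, A₂E₂ = 84960000 N, ΣAE = 400500000 N.
σ₁ = P·E₁/ΣAE = 392000·201000/400500000 = 196.7 MPa.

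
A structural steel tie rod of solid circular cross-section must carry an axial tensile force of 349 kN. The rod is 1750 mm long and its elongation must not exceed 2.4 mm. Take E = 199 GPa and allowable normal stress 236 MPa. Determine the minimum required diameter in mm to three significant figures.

43.4 mm

Required area A ≥ P/σ_allow = 349000/236 = 1479 mm².
For a solid circular section, d ≥ √(4A/π) = 43.39 mm.
Elongation limit: A ≥ PL/(Eδ_allow) = 349000·1750/(199000·2.4) = 1279 mm² ⇒ d ≥ 40.35 mm.
The stress limit governs.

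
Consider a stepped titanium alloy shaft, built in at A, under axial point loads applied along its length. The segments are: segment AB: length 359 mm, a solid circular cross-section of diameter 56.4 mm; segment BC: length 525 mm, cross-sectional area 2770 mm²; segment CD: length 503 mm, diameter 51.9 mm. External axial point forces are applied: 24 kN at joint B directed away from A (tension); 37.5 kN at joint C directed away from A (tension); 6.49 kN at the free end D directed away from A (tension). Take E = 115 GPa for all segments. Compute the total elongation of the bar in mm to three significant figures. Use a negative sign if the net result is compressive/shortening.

0.171 mm

Internal axial forces (sectioning from the free end, tension +): N_CD = 6.49 kN, N_BC = 43.99 kN, N_AB = 67.99 kN.
A_AB = 2498 mm².
A_CD = 2116 mm².
δ_AB = 67990·359/(2498·115000) = 0.08496 mm
δ_BC = 43990·525/(2770·115000) = 0.0725 mm
δ_CD = 6490·503/(2116·115000) = 0.01342 mm
δ = Σδ_i = 0.1709 mm.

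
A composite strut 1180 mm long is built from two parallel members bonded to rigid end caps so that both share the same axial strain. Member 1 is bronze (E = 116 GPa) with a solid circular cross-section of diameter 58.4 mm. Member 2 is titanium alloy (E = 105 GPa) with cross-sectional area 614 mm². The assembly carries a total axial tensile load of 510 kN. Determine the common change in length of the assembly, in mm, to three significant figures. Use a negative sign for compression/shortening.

1.60 mm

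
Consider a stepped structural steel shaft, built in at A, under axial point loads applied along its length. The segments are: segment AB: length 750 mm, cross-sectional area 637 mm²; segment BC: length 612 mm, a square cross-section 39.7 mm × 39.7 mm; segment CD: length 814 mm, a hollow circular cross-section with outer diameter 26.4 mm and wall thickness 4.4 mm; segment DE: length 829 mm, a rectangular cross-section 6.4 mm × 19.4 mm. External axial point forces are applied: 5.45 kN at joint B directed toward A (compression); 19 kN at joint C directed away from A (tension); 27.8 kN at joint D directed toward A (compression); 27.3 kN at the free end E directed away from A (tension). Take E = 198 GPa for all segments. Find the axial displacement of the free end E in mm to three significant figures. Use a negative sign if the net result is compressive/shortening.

1.03 mm

Internal axial forces (sectioning from the free end, tension +): N_DE = 27.3 kN, N_CD = -0.5 kN, N_BC = 18.5 kN, N_AB = 13.05 kN.
A_BC = 1576 mm².
A_CD = 304.1 mm².
A_DE = 124.2 mm².
δ_AB = 13050·750/(637·198000) = 0.0776 mm
δ_BC = 18500·612/(1576·198000) = 0.03628 mm
δ_CD = -500·814/(304.1·198000) = -0.006759 mm
δ_DE = 27300·829/(124.2·198000) = 0.9206 mm
δ = Σδ_i = 1.028 mm.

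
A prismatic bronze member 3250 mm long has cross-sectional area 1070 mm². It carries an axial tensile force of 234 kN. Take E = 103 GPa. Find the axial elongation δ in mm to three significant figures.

δ_mech = NL/(AE) = 234000·3250/(1070·103000) = 6.9 mm.

6.90 mm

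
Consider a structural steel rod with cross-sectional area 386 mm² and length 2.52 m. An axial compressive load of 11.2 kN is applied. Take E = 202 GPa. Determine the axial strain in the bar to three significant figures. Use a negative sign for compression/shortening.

-1.44e-04

σ = N/A = -29.02 MPa; ε = σ/E = -29.02/202000 = -1.436e-04.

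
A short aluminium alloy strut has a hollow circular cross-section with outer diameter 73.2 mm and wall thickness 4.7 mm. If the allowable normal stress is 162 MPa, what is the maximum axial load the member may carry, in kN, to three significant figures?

A = 1011 mm².
P_max = σ_allow · A = 162 · 1011 = 163900 N = 163.9 kN.

164 kN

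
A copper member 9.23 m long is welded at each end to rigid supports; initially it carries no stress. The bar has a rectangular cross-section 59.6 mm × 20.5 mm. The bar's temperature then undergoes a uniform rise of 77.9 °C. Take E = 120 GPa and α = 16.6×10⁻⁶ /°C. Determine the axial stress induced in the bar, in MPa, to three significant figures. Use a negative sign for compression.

Free thermal expansion αLΔT = 16.6e-6 · 9230 · 77.9 = 11.94 mm.
The walls impose strain ε = −(11.94)/9230 = -1.2931e-03; σ = Eε = 120000 · -1.2931e-03 = -155.2 MPa.

-155 MPa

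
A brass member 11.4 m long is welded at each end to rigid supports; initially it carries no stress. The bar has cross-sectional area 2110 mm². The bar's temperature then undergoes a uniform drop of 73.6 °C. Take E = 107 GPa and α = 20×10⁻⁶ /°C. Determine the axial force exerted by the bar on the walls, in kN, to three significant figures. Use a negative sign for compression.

332 kN

Free thermal expansion αLΔT = 20e-6 · 11400 · -73.6 = -16.78 mm.
The walls impose strain ε = −(-16.78)/11400 = 1.4720e-03; σ = Eε = 107000 · 1.4720e-03 = 157.5 MPa.
Wall reaction R = σ·A = 157.5·2110 = 332300 N = 332.3 kN.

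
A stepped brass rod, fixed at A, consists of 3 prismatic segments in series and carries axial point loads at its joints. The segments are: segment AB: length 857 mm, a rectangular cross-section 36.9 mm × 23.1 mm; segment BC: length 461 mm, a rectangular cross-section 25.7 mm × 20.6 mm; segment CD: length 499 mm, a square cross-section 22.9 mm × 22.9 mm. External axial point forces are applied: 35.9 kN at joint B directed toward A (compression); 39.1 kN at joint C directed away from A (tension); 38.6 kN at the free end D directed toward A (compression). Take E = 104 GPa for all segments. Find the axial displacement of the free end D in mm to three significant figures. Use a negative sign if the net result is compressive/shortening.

-0.691 mm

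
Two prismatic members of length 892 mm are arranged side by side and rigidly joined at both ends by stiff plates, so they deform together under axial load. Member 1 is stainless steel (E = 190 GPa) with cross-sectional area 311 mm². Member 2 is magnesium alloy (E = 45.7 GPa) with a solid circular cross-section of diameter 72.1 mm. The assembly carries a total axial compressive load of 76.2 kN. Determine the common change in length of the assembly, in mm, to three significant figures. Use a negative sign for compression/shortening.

A_2 = 4083 mm².
Equal strain + equilibrium ⇒ each member carries load in proportion to AE: A₁E₁ = 59090000 N, A₂E₂ = 186600000 N, ΣAE = 245700000 N.
δ = PL/ΣAE = -76200·892/245700000 = -0.2767 mm.

-0.277 mm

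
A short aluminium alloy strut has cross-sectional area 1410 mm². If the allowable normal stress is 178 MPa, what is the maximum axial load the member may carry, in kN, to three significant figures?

P_max = σ_allow · A = 178 · 1410 = 251000 N = 251 kN.

251 kN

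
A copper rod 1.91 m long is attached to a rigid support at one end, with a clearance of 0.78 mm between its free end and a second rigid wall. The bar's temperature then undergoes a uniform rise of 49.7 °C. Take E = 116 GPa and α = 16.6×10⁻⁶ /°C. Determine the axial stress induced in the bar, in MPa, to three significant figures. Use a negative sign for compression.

-48.3 MPa

Free thermal expansion αLΔT = 16.6e-6 · 1910 · 49.7 = 1.576 mm.
The walls engage after the gap closes; constrained expansion = 1.576 − 0.78 = 0.7958 mm.
The walls impose strain ε = −(0.7958)/1910 = -4.1664e-04; σ = Eε = 116000 · -4.1664e-04 = -48.33 MPa.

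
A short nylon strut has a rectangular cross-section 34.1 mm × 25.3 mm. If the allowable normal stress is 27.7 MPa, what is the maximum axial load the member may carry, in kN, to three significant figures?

23.9 kN

A = 862.7 mm².
P_max = σ_allow · A = 27.7 · 862.7 = 23900 N = 23.9 kN.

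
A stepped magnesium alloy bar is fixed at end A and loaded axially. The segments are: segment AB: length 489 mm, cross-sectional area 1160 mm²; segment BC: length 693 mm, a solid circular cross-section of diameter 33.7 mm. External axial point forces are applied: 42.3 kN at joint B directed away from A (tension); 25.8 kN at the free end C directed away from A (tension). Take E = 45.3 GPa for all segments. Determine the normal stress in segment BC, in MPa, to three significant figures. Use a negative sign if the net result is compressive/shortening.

28.9 MPa

Internal axial forces (sectioning from the free end, tension +): N_BC = 25.8 kN, N_AB = 68.1 kN.
A_BC = 892 mm².
σ_BC = N_BC/A_BC = 25800/892 = 28.92 MPa.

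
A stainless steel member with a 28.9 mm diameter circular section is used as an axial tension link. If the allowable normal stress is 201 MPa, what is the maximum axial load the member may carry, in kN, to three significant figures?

132 kN

A = 656 mm².
P_max = σ_allow · A = 201 · 656 = 131900 N = 131.9 kN.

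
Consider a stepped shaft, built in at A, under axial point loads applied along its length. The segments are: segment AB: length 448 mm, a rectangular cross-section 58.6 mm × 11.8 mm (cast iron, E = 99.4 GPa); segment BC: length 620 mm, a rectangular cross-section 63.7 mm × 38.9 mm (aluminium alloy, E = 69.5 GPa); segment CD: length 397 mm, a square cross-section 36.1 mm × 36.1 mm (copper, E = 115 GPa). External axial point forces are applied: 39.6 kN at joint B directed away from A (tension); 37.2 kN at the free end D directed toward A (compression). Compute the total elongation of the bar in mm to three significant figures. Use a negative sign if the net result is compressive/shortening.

Internal axial forces (sectioning from the free end, tension +): N_CD = -37.2 kN, N_BC = -37.2 kN, N_AB = 2.4 kN.
A_AB = 691.5 mm².
A_BC = 2478 mm².
A_CD = 1303 mm².
δ_AB = 2400·448/(691.5·99400) = 0.01564 mm
δ_BC = -37200·620/(2478·69500) = -0.1339 mm
δ_CD = -37200·397/(1303·115000) = -0.09854 mm
δ = Σδ_i = -0.2168 mm.

-0.217 mm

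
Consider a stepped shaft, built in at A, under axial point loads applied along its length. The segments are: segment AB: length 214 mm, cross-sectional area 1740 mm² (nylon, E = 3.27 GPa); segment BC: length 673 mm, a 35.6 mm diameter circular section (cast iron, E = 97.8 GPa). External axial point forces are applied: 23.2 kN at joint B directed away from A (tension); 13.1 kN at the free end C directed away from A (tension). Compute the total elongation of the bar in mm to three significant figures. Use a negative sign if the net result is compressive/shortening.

1.46 mm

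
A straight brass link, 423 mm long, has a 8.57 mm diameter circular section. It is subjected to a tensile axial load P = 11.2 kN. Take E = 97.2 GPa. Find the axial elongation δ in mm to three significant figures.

A = 57.68 mm².
δ_mech = NL/(AE) = 11200·423/(57.68·97200) = 0.845 mm.

0.845 mm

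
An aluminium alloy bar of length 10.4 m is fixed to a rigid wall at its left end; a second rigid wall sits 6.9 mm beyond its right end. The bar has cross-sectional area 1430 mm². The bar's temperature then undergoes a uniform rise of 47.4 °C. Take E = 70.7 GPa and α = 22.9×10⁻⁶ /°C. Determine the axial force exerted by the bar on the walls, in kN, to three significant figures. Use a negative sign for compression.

-42.7 kN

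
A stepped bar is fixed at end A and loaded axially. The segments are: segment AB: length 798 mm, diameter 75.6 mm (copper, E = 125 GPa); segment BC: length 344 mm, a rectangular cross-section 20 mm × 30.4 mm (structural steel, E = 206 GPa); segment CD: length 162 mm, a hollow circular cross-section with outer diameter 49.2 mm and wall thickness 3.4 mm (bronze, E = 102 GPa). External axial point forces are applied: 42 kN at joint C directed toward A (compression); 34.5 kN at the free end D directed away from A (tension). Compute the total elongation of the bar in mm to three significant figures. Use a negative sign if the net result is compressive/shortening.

0.0807 mm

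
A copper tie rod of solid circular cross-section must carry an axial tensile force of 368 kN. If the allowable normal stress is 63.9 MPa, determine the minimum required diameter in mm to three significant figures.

85.6 mm

Required area A ≥ P/σ_allow = 368000/63.9 = 5759 mm².
For a solid circular section, d ≥ √(4A/π) = 85.63 mm.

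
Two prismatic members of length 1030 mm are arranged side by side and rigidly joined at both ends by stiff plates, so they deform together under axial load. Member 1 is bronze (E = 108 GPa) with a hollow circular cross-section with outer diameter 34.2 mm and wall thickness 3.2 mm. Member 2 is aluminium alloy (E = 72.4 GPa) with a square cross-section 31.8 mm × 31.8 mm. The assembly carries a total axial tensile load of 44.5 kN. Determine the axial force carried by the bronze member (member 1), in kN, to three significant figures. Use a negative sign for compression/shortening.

A_1 = 311.6 mm².
A_2 = 1011 mm².
Equal strain + equilibrium ⇒ each member carries load in proportion to AE: A₁E₁ = 33660000 N, A₂E₂ = 73210000 N, ΣAE = 106900000 N.
F₁ = P·A₁E₁/ΣAE = 44500·33660000/106900000 = 14010 N.

14.0 kN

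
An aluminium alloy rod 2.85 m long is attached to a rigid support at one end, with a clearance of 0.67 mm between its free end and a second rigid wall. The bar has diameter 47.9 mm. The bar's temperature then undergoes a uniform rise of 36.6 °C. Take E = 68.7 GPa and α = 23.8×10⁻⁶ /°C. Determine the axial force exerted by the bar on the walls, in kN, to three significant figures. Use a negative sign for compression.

Free thermal expansion αLΔT = 23.8e-6 · 2850 · 36.6 = 2.483 mm.
The walls engage after the gap closes; constrained expansion = 2.483 − 0.67 = 1.813 mm.
The walls impose strain ε = −(1.813)/2850 = -6.3599e-04; σ = Eε = 68700 · -6.3599e-04 = -43.69 MPa.
Wall reaction R = σ·A = -43.69·1802 = -78740 N = -78.74 kN.

-78.7 kN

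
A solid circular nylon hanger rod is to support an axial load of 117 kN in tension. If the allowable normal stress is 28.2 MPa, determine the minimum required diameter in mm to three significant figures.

Required area A ≥ P/σ_allow = 117000/28.2 = 4149 mm².
For a solid circular section, d ≥ √(4A/π) = 72.68 mm.

72.7 mm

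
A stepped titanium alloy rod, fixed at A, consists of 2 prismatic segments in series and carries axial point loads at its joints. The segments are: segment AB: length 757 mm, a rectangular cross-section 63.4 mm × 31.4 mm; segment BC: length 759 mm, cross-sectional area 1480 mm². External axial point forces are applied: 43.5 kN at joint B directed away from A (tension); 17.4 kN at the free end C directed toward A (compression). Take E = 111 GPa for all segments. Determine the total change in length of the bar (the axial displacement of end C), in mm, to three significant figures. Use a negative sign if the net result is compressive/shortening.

0.00902 mm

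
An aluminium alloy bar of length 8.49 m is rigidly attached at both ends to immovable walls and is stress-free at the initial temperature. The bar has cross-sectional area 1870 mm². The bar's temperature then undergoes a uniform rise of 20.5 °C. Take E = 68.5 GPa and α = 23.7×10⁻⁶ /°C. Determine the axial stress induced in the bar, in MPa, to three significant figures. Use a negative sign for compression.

-33.3 MPa

Free thermal expansion αLΔT = 23.7e-6 · 8490 · 20.5 = 4.125 mm.
The walls impose strain ε = −(4.125)/8490 = -4.8585e-04; σ = Eε = 68500 · -4.8585e-04 = -33.28 MPa.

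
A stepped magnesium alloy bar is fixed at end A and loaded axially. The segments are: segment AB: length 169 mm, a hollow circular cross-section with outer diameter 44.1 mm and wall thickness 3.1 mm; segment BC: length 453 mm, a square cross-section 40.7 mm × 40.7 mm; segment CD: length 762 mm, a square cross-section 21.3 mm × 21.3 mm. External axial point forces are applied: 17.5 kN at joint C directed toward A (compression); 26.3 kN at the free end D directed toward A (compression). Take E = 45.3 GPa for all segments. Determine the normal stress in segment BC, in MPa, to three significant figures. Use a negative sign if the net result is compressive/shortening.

Internal axial forces (sectioning from the free end, tension +): N_CD = -26.3 kN, N_BC = -43.8 kN, N_AB = -43.8 kN.
A_BC = 1656 mm².
σ_BC = N_BC/A_BC = -43800/1656 = -26.44 MPa.

-26.4 MPa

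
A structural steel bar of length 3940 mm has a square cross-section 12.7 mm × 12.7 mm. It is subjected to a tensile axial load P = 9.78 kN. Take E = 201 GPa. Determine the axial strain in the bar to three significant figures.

A = 161.3 mm².
σ = N/A = 60.64 MPa; ε = σ/E = 60.64/201000 = 3.017e-04.

3.02e-04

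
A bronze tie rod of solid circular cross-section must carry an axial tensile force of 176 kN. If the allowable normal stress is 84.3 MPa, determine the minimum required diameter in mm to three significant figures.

Required area A ≥ P/σ_allow = 176000/84.3 = 2088 mm².
For a solid circular section, d ≥ √(4A/π) = 51.56 mm.

51.6 mm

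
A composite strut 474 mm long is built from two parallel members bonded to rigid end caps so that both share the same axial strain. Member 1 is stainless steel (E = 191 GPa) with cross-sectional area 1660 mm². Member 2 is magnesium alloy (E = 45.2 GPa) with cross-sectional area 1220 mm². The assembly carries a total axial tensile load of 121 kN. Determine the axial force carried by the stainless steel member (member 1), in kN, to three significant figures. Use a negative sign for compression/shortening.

Equal strain + equilibrium ⇒ each member carries load in proportion to AE: A₁E₁ = 317100000 N, A₂E₂ = 55140000 N, ΣAE = 372200000 N.
F₁ = P·A₁E₁/ΣAE = 121000·317100000/372200000 = 103100 N.

103 kN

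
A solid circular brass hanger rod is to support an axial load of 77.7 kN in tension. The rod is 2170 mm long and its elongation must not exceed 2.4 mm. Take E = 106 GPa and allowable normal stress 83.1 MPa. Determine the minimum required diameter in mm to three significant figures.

Required area A ≥ P/σ_allow = 77700/83.1 = 935 mm².
For a solid circular section, d ≥ √(4A/π) = 34.5 mm.
Elongation limit: A ≥ PL/(Eδ_allow) = 77700·2170/(106000·2.4) = 662.8 mm² ⇒ d ≥ 29.05 mm.
The stress limit governs.

34.5 mm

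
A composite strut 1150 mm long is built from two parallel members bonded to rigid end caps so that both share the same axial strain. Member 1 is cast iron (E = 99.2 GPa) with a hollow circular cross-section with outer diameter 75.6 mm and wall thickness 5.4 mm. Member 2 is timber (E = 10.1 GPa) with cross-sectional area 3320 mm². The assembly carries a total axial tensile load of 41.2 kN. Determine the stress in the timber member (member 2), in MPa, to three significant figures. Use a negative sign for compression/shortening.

2.74 MPa

A_1 = 1191 mm².
Equal strain + equilibrium ⇒ each member carries load in proportion to AE: A₁E₁ = 118100000 N, A₂E₂ = 33530000 N, ΣAE = 151700000 N.
σ₂ = P·E₂/ΣAE = 41200·10100/151700000 = 2.744 MPa.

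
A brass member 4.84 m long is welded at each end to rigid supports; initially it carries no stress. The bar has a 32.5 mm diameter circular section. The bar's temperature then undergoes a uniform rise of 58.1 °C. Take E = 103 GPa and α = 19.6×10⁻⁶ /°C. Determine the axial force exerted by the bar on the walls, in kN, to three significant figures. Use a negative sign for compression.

Free thermal expansion αLΔT = 19.6e-6 · 4840 · 58.1 = 5.512 mm.
The walls impose strain ε = −(5.512)/4840 = -1.1388e-03; σ = Eε = 103000 · -1.1388e-03 = -117.3 MPa.
Wall reaction R = σ·A = -117.3·829.6 = -97300 N = -97.3 kN.

-97.3 kN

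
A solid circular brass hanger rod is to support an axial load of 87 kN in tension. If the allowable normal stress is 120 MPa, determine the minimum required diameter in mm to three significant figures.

Required area A ≥ P/σ_allow = 87000/120 = 725 mm².
For a solid circular section, d ≥ √(4A/π) = 30.38 mm.

30.4 mm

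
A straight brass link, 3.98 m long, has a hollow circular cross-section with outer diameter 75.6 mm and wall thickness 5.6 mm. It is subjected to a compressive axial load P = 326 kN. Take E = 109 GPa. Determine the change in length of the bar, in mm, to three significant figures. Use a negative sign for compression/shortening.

-9.67 mm

A = 1232 mm².
δ_mech = NL/(AE) = -326000·3980/(1232·109000) = -9.666 mm.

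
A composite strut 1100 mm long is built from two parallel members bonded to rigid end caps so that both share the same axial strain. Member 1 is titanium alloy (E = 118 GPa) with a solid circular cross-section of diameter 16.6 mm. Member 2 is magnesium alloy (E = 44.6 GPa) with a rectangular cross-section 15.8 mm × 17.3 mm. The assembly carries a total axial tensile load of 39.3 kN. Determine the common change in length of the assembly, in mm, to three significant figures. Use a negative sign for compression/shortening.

1.15 mm

A_1 = 216.4 mm².
A_2 = 273.3 mm².
Equal strain + equilibrium ⇒ each member carries load in proportion to AE: A₁E₁ = 25540000 N, A₂E₂ = 12190000 N, ΣAE = 37730000 N.
δ = PL/ΣAE = 39300·1100/37730000 = 1.146 mm.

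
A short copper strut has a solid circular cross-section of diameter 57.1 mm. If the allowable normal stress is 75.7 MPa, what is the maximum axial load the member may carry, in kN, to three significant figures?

194 kN

A = 2561 mm².
P_max = σ_allow · A = 75.7 · 2561 = 193800 N = 193.8 kN.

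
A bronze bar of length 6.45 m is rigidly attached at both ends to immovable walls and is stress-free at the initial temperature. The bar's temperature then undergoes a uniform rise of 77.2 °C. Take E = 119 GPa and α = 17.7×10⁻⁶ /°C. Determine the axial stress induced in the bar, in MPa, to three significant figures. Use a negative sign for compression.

-163 MPa

Free thermal expansion αLΔT = 17.7e-6 · 6450 · 77.2 = 8.814 mm.
The walls impose strain ε = −(8.814)/6450 = -1.3664e-03; σ = Eε = 119000 · -1.3664e-03 = -162.6 MPa.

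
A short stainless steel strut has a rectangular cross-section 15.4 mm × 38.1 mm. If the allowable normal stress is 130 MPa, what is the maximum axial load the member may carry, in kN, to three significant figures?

A = 586.7 mm².
P_max = σ_allow · A = 130 · 586.7 = 76280 N = 76.28 kN.

76.3 kN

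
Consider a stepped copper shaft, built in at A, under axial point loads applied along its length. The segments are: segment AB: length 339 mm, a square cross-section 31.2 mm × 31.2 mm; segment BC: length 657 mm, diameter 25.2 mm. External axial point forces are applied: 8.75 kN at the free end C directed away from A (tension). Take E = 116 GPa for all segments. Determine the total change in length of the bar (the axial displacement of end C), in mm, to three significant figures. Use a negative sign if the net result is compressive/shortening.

0.126 mm

Internal axial forces (sectioning from the free end, tension +): N_BC = 8.75 kN, N_AB = 8.75 kN.
A_AB = 973.4 mm².
A_BC = 498.8 mm².
δ_AB = 8750·339/(973.4·116000) = 0.02627 mm
δ_BC = 8750·657/(498.8·116000) = 0.09936 mm
δ = Σδ_i = 0.1256 mm.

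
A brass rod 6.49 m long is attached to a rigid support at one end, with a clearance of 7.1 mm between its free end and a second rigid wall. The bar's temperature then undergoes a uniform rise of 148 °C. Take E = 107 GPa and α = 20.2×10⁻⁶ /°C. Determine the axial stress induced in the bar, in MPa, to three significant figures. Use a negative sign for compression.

Free thermal expansion αLΔT = 20.2e-6 · 6490 · 148 = 19.4 mm.
The walls engage after the gap closes; constrained expansion = 19.4 − 7.1 = 12.3 mm.
The walls impose strain ε = −(12.3)/6490 = -1.8956e-03; σ = Eε = 107000 · -1.8956e-03 = -202.8 MPa.

-203 MPa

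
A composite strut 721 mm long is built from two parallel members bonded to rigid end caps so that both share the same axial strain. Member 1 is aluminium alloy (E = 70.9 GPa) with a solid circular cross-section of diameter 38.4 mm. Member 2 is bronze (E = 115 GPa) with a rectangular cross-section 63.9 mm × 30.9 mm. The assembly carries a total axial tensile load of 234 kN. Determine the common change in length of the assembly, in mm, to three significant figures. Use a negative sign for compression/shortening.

A_1 = 1158 mm².
A_2 = 1975 mm².
Equal strain + equilibrium ⇒ each member carries load in proportion to AE: A₁E₁ = 82110000 N, A₂E₂ = 227100000 N, ΣAE = 309200000 N.
δ = PL/ΣAE = 234000·721/309200000 = 0.5457 mm.

0.546 mm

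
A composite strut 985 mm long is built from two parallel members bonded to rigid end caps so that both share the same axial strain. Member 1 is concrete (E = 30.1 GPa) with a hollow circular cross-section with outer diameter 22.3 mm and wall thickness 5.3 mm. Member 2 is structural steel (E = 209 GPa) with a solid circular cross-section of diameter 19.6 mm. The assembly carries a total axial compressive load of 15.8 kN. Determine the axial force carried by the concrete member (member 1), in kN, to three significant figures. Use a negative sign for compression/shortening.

-1.88 kN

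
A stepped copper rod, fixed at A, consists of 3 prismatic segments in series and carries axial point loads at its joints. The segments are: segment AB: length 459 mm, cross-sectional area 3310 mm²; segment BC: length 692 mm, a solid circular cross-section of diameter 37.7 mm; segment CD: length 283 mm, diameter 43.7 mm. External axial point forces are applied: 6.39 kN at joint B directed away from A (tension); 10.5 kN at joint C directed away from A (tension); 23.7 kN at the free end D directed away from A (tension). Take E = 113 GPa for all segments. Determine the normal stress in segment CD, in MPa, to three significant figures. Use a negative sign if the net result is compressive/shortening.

Internal axial forces (sectioning from the free end, tension +): N_CD = 23.7 kN, N_BC = 34.2 kN, N_AB = 40.59 kN.
A_CD = 1500 mm².
σ_CD = N_CD/A_CD = 23700/1500 = 15.8 MPa.

15.8 MPa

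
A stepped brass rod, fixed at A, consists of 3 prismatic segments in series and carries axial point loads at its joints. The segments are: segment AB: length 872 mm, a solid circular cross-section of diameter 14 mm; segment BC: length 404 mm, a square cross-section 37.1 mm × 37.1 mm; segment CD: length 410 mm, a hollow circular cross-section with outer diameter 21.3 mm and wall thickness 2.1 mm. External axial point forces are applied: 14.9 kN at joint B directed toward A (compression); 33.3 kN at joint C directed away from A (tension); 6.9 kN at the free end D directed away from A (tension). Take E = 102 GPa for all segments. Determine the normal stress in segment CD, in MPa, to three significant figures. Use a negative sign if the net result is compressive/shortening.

54.5 MPa

Internal axial forces (sectioning from the free end, tension +): N_CD = 6.9 kN, N_BC = 40.2 kN, N_AB = 25.3 kN.
A_CD = 126.7 mm².
σ_CD = N_CD/A_CD = 6900/126.7 = 54.47 MPa.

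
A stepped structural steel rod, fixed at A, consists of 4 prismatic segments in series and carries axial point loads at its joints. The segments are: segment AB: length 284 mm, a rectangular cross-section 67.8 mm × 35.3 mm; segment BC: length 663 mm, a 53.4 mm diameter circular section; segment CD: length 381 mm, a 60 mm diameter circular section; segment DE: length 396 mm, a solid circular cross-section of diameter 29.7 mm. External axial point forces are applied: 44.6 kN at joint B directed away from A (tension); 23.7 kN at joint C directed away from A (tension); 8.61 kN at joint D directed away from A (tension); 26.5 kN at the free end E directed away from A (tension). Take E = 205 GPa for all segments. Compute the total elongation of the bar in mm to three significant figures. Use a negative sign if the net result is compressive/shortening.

Internal axial forces (sectioning from the free end, tension +): N_DE = 26.5 kN, N_CD = 35.11 kN, N_BC = 58.81 kN, N_AB = 103.4 kN.
A_AB = 2393 mm².
A_BC = 2240 mm².
A_CD = 2827 mm².
A_DE = 692.8 mm².
δ_AB = 103400·284/(2393·205000) = 0.05986 mm
δ_BC = 58810·663/(2240·205000) = 0.08493 mm
δ_CD = 35110·381/(2827·205000) = 0.02308 mm
δ_DE = 26500·396/(692.8·205000) = 0.07389 mm
δ = Σδ_i = 0.2418 mm.

0.242 mm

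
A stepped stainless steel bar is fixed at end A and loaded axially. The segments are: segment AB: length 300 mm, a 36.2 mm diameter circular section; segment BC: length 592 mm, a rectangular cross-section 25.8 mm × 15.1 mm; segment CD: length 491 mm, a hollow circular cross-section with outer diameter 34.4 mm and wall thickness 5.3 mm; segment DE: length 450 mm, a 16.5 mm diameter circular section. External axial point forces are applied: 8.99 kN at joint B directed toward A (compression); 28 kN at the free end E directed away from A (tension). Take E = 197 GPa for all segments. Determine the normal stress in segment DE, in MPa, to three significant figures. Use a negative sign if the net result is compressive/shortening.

131 MPa

Internal axial forces (sectioning from the free end, tension +): N_DE = 28 kN, N_CD = 28 kN, N_BC = 28 kN, N_AB = 19.01 kN.
A_DE = 213.8 mm².
σ_DE = N_DE/A_DE = 28000/213.8 = 130.9 MPa.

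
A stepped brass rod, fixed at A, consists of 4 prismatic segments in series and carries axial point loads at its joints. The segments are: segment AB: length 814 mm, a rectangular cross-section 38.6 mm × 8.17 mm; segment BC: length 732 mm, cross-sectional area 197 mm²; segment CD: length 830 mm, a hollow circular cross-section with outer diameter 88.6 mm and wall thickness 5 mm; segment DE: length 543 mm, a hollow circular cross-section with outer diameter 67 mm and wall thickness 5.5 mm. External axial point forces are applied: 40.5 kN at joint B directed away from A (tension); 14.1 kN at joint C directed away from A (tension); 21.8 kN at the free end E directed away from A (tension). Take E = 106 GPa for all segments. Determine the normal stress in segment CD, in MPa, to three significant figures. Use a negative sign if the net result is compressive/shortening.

16.6 MPa

Internal axial forces (sectioning from the free end, tension +): N_DE = 21.8 kN, N_CD = 21.8 kN, N_BC = 35.9 kN, N_AB = 76.4 kN.
A_CD = 1313 mm².
σ_CD = N_CD/A_CD = 21800/1313 = 16.6 MPa.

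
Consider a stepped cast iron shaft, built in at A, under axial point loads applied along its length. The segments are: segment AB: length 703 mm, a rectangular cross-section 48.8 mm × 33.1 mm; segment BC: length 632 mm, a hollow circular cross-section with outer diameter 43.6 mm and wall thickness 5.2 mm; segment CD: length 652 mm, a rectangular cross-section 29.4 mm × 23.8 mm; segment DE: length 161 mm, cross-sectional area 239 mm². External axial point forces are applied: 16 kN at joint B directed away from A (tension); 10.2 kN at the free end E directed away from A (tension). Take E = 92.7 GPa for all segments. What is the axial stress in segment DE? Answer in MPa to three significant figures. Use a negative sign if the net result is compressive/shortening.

42.7 MPa

Internal axial forces (sectioning from the free end, tension +): N_DE = 10.2 kN, N_CD = 10.2 kN, N_BC = 10.2 kN, N_AB = 26.2 kN.
σ_DE = N_DE/A_DE = 10200/239 = 42.68 MPa.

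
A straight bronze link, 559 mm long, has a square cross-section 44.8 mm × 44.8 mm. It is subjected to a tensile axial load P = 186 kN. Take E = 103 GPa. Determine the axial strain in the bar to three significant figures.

A = 2007 mm².
σ = N/A = 92.67 MPa; ε = σ/E = 92.67/103000 = 8.997e-04.

9.00e-04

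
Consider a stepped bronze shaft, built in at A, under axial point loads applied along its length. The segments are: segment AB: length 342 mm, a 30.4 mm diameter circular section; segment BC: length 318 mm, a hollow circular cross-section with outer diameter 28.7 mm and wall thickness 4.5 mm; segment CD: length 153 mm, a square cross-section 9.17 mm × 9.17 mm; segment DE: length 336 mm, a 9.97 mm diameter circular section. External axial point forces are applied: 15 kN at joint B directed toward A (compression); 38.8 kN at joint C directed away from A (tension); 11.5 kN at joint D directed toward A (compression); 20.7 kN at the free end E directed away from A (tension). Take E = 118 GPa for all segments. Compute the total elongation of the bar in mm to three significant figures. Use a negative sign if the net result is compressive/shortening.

Internal axial forces (sectioning from the free end, tension +): N_DE = 20.7 kN, N_CD = 9.2 kN, N_BC = 48 kN, N_AB = 33 kN.
A_AB = 725.8 mm².
A_BC = 342.1 mm².
A_CD = 84.09 mm².
A_DE = 78.07 mm².
δ_AB = 33000·342/(725.8·118000) = 0.1318 mm
δ_BC = 48000·318/(342.1·118000) = 0.3781 mm
δ_CD = 9200·153/(84.09·118000) = 0.1419 mm
δ_DE = 20700·336/(78.07·118000) = 0.755 mm
δ = Σδ_i = 1.407 mm.

1.41 mm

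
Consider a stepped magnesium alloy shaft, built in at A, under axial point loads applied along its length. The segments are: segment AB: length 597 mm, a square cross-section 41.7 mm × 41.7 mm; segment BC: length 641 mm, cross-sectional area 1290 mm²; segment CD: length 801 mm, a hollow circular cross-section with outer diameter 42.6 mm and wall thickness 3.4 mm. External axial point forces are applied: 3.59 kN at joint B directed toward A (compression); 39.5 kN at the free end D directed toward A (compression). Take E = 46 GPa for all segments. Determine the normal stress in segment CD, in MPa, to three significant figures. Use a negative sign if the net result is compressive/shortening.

-94.3 MPa

Internal axial forces (sectioning from the free end, tension +): N_CD = -39.5 kN, N_BC = -39.5 kN, N_AB = -43.09 kN.
A_CD = 418.7 mm².
σ_CD = N_CD/A_CD = -39500/418.7 = -94.34 MPa.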